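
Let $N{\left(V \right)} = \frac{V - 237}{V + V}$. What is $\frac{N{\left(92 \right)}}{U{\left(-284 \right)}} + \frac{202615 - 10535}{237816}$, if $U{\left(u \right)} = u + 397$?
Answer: $\frac{494905505}{618083784} \approx 0.80071$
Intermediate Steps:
$U{\left(u \right)} = 397 + u$
$N{\left(V \right)} = \frac{-237 + V}{2 V}$
$\frac{N{\left(92 \right)}}{U{\left(-284 \right)}} + \frac{202615 - 10535}{237816} = \frac{\frac{1}{2} \cdot \frac{1}{92} \left(-237 + 92\right)}{397 - 284} + \frac{202615 - 10535}{237816} = \frac{\frac{1}{2} \cdot \frac{1}{92} \left(-145\right)}{113} + 192080 \cdot \frac{1}{237816} = \left(- \frac{145}{184}\right) \frac{1}{113} + \frac{24010}{29727} = - \frac{145}{20792} + \frac{24010}{29727} = \frac{494905505}{618083784}$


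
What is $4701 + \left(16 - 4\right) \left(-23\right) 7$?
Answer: $2769$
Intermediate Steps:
$4701 + \left(16 - 4\right) \left(-23\right) 7 = 4701 + 12 \left(-23\right) 7 = 4701 - 1932 = 2769$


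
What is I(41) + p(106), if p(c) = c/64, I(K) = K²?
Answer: 53845/32 ≈ 1682.7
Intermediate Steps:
p(c) = c/64 (p(c) = c*(1/64) = c/64)
I(41) + p(106) = 41² + (1/64)*106 = 1681 + 53/32 = 53845/32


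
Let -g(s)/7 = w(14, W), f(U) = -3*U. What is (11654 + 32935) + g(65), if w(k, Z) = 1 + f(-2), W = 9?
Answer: 44540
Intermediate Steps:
w(k, Z) = 7 (w(k, Z) = 1 - 3*(-2) = 1 + 6 = 7)
g(s) = -49 (g(s) = -7*7 = -49)
(11654 + 32935) + g(65) = (11654 + 32935) - 49 = 44589 - 49 = 44540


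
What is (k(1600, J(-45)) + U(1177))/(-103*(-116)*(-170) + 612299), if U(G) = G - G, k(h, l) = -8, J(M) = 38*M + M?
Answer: 8/1418861 ≈ 5.6383e-6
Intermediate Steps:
J(M) = 39*M
U(G) = 0
(k(1600, J(-45)) + U(1177))/(-103*(-116)*(-170) + 612299) = (-8 + 0)/(-103*(-116)*(-170) + 612299) = -8/(11948*(-170) + 612299) = -8/(-2031160 + 612299) = -8/(-1418861) = -8*(-1/1418861) = 8/1418861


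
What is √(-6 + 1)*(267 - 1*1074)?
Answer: -807*I*√5 ≈ -1804.5*I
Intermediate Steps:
√(-6 + 1)*(267 - 1*1074) = √(-5)*(267 - 1074) = (I*√5)*(-807) = -807*I*√5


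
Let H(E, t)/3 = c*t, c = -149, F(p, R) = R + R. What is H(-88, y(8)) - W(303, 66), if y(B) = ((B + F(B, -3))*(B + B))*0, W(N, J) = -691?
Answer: 691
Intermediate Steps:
F(p, R) = 2*R
y(B) = 0 (y(B) = ((B + 2*(-3))*(B + B))*0 = ((B - 6)*(2*B))*0 = ((-6 + B)*(2*B))*0 = (2*B*(-6 + B))*0 = 0)
H(E, t) = -447*t (H(E, t) = 3*(-149*t) = -447*t)
H(-88, y(8)) - W(303, 66) = -447*0 - 1*(-691) = 0 + 691 = 691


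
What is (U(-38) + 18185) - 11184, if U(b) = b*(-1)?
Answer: 7039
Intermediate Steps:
U(b) = -b
(U(-38) + 18185) - 11184 = (-1*(-38) + 18185) - 11184 = (38 + 18185) - 11184 = 18223 - 11184 = 7039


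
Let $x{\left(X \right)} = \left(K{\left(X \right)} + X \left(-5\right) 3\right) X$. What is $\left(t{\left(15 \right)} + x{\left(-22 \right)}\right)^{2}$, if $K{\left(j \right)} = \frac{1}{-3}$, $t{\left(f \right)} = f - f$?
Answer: $\frac{473410564}{9} \approx 5.2601 \cdot 10^{7}$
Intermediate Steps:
$t{\left(f \right)} = 0$
$K{\left(j \right)} = - \frac{1}{3}$
$x{\left(X \right)} = X \left(- \frac{1}{3} - 15 X\right)$ ($x{\left(X \right)} = \left(- \frac{1}{3} + X \left(-5\right) 3\right) X = \left(- \frac{1}{3} + - 5 X 3\right) X = \left(- \frac{1}{3} - 15 X\right) X = X \left(- \frac{1}{3} - 15 X\right)$)
$\left(t{\left(15 \right)} + x{\left(-22 \right)}\right)^{2} = \left(0 - - \frac{22 \left(1 + 45 \left(-22\right)\right)}{3}\right)^{2} = \left(0 - - \frac{22 \left(1 - 990\right)}{3}\right)^{2} = \left(0 - \left(- \frac{22}{3}\right) \left(-989\right)\right)^{2} = \left(0 - \frac{21758}{3}\right)^{2} = \left(- \frac{21758}{3}\right)^{2} = \frac{473410564}{9}$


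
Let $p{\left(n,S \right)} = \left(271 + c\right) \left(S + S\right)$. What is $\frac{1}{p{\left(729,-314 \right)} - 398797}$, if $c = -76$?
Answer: $- \frac{1}{521257} \approx -1.9184 \cdot 10^{-6}$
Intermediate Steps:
$p{\left(n,S \right)} = 390 S$ ($p{\left(n,S \right)} = \left(271 - 76\right) \left(S + S\right) = 195 \cdot 2 S = 390 S$)
$\frac{1}{p{\left(729,-314 \right)} - 398797} = \frac{1}{390 \left(-314\right) - 398797} = \frac{1}{-122460 - 398797} = \frac{1}{-521257} = - \frac{1}{521257}$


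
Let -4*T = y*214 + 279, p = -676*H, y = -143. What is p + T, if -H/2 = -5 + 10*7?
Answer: 381843/4 ≈ 95461.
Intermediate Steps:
H = -130 (H = -2*(-5 + 10*7) = -2*(-5 + 70) = -2*65 = -130)
p = 87880 (p = -676*(-130) = 87880)
T = 30323/4 (T = -(-143*214 + 279)/4 = -(-30602 + 279)/4 = -1/4*(-30323) = 30323/4 ≈ 7580.8)
p + T = 87880 + 30323/4 = 381843/4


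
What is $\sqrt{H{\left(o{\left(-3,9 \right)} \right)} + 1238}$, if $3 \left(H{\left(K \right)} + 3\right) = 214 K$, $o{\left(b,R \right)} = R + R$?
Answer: $\sqrt{2519} \approx 50.19$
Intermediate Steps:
$o{\left(b,R \right)} = 2 R$
$H{\left(K \right)} = -3 + \frac{214 K}{3}$
$\sqrt{H{\left(o{\left(-3,9 \right)} \right)} + 1238} = \sqrt{\left(-3 + \frac{214 \cdot 2 \cdot 9}{3}\right) + 1238} = \sqrt{\left(-3 + \frac{214}{3} \cdot 18\right) + 1238} = \sqrt{\left(-3 + 1284\right) + 1238} = \sqrt{1281 + 1238} = \sqrt{2519}$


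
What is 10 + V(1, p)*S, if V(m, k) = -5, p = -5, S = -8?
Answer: 50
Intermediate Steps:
10 + V(1, p)*S = 10 - 5*(-8) = 10 + 40 = 50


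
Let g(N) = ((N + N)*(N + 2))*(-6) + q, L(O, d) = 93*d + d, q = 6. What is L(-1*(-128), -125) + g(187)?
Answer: -435860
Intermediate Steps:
L(O, d) = 94*d
g(N) = 6 - 12*N*(2 + N) (g(N) = ((N + N)*(N + 2))*(-6) + 6 = ((2*N)*(2 + N))*(-6) + 6 = (2*N*(2 + N))*(-6) + 6 = -12*N*(2 + N) + 6 = 6 - 12*N*(2 + N))
L(-1*(-128), -125) + g(187) = 94*(-125) + (6 - 24*187 - 12*187²) = -11750 + (6 - 4488 - 12*34969) = -11750 + (6 - 4488 - 419628) = -11750 - 424110 = -435860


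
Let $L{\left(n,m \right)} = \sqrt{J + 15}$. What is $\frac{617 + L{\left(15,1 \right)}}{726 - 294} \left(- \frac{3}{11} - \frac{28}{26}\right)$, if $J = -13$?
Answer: $- \frac{119081}{61776} - \frac{193 \sqrt{2}}{61776} \approx -1.932$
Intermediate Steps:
$L{\left(n,m \right)} = \sqrt{2}$ ($L{\left(n,m \right)} = \sqrt{-13 + 15} = \sqrt{2}$)
$\frac{617 + L{\left(15,1 \right)}}{726 - 294} \left(- \frac{3}{11} - \frac{28}{26}\right) = \frac{617 + \sqrt{2}}{726 - 294} \left(- \frac{3}{11} - \frac{28}{26}\right) = \frac{617 + \sqrt{2}}{432} \left(\left(-3\right) \frac{1}{11} - \frac{14}{13}\right) = \left(617 + \sqrt{2}\right) \frac{1}{432} \left(- \frac{3}{11} - \frac{14}{13}\right) = \left(\frac{617}{432} + \frac{\sqrt{2}}{432}\right) \left(- \frac{193}{143}\right) = - \frac{119081}{61776} - \frac{193 \sqrt{2}}{61776}$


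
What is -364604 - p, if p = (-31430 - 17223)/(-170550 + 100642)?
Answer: -25488785085/69908 ≈ -3.6460e+5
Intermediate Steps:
p = 48653/69908 (p = -48653/(-69908) = -48653*(-1/69908) = 48653/69908 ≈ 0.69596)
-364604 - p = -364604 - 1*48653/69908 = -364604 - 48653/69908 = -25488785085/69908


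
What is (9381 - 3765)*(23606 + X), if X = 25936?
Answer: 278227872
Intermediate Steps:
(9381 - 3765)*(23606 + X) = (9381 - 3765)*(23606 + 25936) = 5616*49542 = 278227872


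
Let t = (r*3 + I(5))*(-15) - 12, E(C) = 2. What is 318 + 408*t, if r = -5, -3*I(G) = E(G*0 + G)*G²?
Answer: 189222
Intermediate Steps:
I(G) = -2*G²/3
t = 463 (t = (-5*3 - ⅔*5²)*(-15) - 12 = (-15 - ⅔*25)*(-15) - 12 = (-15 - 50/3)*(-15) - 12 = -95/3*(-15) - 12 = 475 - 12 = 463)
318 + 408*t = 318 + 408*463 = 318 + 188904 = 189222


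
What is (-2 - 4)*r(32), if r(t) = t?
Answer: -192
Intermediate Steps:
(-2 - 4)*r(32) = (-2 - 4)*32 = -6*32 = -192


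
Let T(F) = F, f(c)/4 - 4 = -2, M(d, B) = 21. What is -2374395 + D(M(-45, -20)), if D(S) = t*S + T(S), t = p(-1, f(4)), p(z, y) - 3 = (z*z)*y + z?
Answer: -2374164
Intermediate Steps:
f(c) = 8 (f(c) = 16 + 4*(-2) = 16 - 8 = 8)
p(z, y) = 3 + z + y*z² (p(z, y) = 3 + ((z*z)*y + z) = 3 + (z²*y + z) = 3 + (y*z² + z) = 3 + (z + y*z²) = 3 + z + y*z²)
t = 10 (t = 3 - 1 + 8*(-1)² = 3 - 1 + 8*1 = 3 - 1 + 8 = 10)
D(S) = 11*S (D(S) = 10*S + S = 11*S)
-2374395 + D(M(-45, -20)) = -2374395 + 11*21 = -2374395 + 231 = -2374164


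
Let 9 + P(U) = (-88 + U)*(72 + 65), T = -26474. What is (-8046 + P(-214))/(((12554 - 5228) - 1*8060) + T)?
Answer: 49429/27208 ≈ 1.8167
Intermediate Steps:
P(U) = -12065 + 137*U (P(U) = -9 + (-88 + U)*(72 + 65) = -9 + (-88 + U)*137 = -9 + (-12056 + 137*U) = -12065 + 137*U)
(-8046 + P(-214))/(((12554 - 5228) - 1*8060) + T) = (-8046 + (-12065 + 137*(-214)))/(((12554 - 5228) - 1*8060) - 26474) = (-8046 + (-12065 - 29318))/((7326 - 8060) - 26474) = (-8046 - 41383)/(-734 - 26474) = -49429/(-27208) = -49429*(-1/27208) = 49429/27208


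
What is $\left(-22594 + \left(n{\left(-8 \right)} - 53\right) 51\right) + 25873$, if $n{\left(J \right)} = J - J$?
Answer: $576$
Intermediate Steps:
$n{\left(J \right)} = 0$
$\left(-22594 + \left(n{\left(-8 \right)} - 53\right) 51\right) + 25873 = \left(-22594 + \left(0 - 53\right) 51\right) + 25873 = \left(-22594 - 2703\right) + 25873 = -25297 + 25873 = 576$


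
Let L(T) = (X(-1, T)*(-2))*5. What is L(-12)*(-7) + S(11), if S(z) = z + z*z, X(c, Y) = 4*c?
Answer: -148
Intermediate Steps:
L(T) = 40 (L(T) = ((4*(-1))*(-2))*5 = -4*(-2)*5 = 8*5 = 40)
S(z) = z + z**2
L(-12)*(-7) + S(11) = 40*(-7) + 11*(1 + 11) = -280 + 11*12 = -280 + 132 = -148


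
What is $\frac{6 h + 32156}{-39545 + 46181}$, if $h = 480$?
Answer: $\frac{8759}{1659} \approx 5.2797$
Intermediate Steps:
$\frac{6 h + 32156}{-39545 + 46181} = \frac{6 \cdot 480 + 32156}{-39545 + 46181} = \frac{2880 + 32156}{6636} = 35036 \cdot \frac{1}{6636} = \frac{8759}{1659}$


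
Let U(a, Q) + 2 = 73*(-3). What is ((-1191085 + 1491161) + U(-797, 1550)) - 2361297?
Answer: -2061442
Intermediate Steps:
U(a, Q) = -221 (U(a, Q) = -2 + 73*(-3) = -2 - 219 = -221)
((-1191085 + 1491161) + U(-797, 1550)) - 2361297 = ((-1191085 + 1491161) - 221) - 2361297 = (300076 - 221) - 2361297 = 299855 - 2361297 = -2061442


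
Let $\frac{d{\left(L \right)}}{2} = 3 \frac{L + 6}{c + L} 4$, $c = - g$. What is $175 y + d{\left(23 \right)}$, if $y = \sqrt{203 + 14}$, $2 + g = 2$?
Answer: $\frac{696}{23} + 175 \sqrt{217} \approx 2608.2$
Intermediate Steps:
$g = 0$ ($g = -2 + 2 = 0$)
$c = 0$ ($c = \left(-1\right) 0 = 0$)
$y = \sqrt{217} \approx 14.731$
$d{\left(L \right)} = \frac{24 \left(6 + L\right)}{L}$ ($d{\left(L \right)} = 2 \cdot 3 \frac{L + 6}{0 + L} 4 = 2 \cdot 3 \frac{6 + L}{L} 4 = 2 \frac{3 \left(6 + L\right)}{L} 4 = 2 \frac{12 \left(6 + L\right)}{L} = \frac{24 \left(6 + L\right)}{L}$)
$175 y + d{\left(23 \right)} = 175 \sqrt{217} + \left(24 + \frac{144}{23}\right) = 175 \sqrt{217} + \frac{696}{23} = \frac{696}{23} + 175 \sqrt{217}$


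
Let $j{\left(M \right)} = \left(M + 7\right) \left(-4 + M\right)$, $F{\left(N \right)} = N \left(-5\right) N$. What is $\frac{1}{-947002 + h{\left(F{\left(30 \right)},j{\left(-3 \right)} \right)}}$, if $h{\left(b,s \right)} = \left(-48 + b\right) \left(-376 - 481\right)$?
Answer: $\frac{1}{2950634} \approx 3.3891 \cdot 10^{-7}$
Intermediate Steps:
$F{\left(N \right)} = - 5 N^{2}$ ($F{\left(N \right)} = - 5 N N = - 5 N^{2}$)
$j{\left(M \right)} = \left(-4 + M\right) \left(7 + M\right)$ ($j{\left(M \right)} = \left(7 + M\right) \left(-4 + M\right) = \left(-4 + M\right) \left(7 + M\right)$)
$h{\left(b,s \right)} = 41136 - 857 b$ ($h{\left(b,s \right)} = \left(-48 + b\right) \left(-857\right) = 41136 - 857 b$)
$\frac{1}{-947002 + h{\left(F{\left(30 \right)},j{\left(-3 \right)} \right)}} = \frac{1}{-947002 - \left(-41136 + 857 \left(- 5 \cdot 30^{2}\right)\right)} = \frac{1}{-947002 - \left(-41136 + 857 \left(\left(-5\right) 900\right)\right)} = \frac{1}{-947002 + \left(41136 - -3856500\right)} = \frac{1}{-947002 + \left(41136 + 3856500\right)} = \frac{1}{-947002 + 3897636} = \frac{1}{2950634}$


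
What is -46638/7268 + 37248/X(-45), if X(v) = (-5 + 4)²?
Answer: 135335913/3634 ≈ 37242.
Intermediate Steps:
X(v) = 1 (X(v) = (-1)² = 1)
-46638/7268 + 37248/X(-45) = -46638/7268 + 37248/1 = -46638*1/7268 + 37248*1 = -23319/3634 + 37248 = 135335913/3634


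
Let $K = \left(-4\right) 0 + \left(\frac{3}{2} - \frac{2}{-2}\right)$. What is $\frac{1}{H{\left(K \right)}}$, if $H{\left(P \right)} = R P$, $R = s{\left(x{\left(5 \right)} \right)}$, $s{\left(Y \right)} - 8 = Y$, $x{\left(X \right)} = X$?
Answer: $\frac{2}{65} \approx 0.030769$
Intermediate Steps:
$s{\left(Y \right)} = 8 + Y$
$R = 13$ ($R = 8 + 5 = 13$)
$K = \frac{5}{2}$ ($K = 0 + \left(3 \cdot \frac{1}{2} - -1\right) = 0 + \left(\frac{3}{2} + 1\right) = 0 + \frac{5}{2} = \frac{5}{2} \approx 2.5$)
$H{\left(P \right)} = 13 P$
$\frac{1}{H{\left(K \right)}} = \frac{1}{13 \cdot \frac{5}{2}} = \frac{1}{\frac{65}{2}} = \frac{2}{65}$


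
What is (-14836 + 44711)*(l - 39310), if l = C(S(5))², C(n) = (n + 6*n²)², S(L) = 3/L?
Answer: -3664539589331/3125 ≈ -1.1727e+9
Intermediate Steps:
l = 22667121/390625 (l = ((3/5)²*(1 + 6*(3/5))²)² = ((3*(⅕))²*(1 + 6*(3*(⅕)))²)² = ((⅗)²*(1 + 6*(⅗))²)² = (9*(1 + 18/5)²/25)² = (9*(23/5)²/25)² = ((9/25)*(529/25))² = (4761/625)² = 22667121/390625 ≈ 58.028)
(-14836 + 44711)*(l - 39310) = (-14836 + 44711)*(22667121/390625 - 39310) = 29875*(-15332801629/390625) = -3664539589331/3125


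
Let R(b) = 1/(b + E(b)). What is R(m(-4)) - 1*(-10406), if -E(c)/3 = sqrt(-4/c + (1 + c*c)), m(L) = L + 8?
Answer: 83247/8 ≈ 10406.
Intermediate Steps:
m(L) = 8 + L
E(c) = -3*sqrt(1 + c**2 - 4/c) (E(c) = -3*sqrt(-4/c + (1 + c*c)) = -3*sqrt(-4/c + (1 + c**2)) = -3*sqrt(1 + c**2 - 4/c))
R(b) = 1/(b - 3*sqrt((-4 + b + b**3)/b))
R(m(-4)) - 1*(-10406) = 1/((8 - 4) - 3*sqrt(-4 + (8 - 4) + (8 - 4)**3)/sqrt(8 - 4)) - 1*(-10406) = 1/(4 - 3*sqrt(-4 + 4 + 4**3)/2) + 10406 = 1/(4 - 3*sqrt(-4 + 4 + 64)/2) + 10406 = 1/(4 - 3*sqrt((1/4)*64)) + 10406 = 1/(4 - 3*sqrt(16)) + 10406 = 1/(4 - 3*4) + 10406 = 1/(4 - 12) + 10406 = 1/(-8) + 10406 = -1/8 + 10406 = 83247/8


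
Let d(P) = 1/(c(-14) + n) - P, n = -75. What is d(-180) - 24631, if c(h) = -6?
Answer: -1980532/81 ≈ -24451.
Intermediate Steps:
d(P) = -1/81 - P (d(P) = 1/(-6 - 75) - P = 1/(-81) - P = -1/81 - P)
d(-180) - 24631 = (-1/81 - 1*(-180)) - 24631 = (-1/81 + 180) - 24631 = 14579/81 - 24631 = -1980532/81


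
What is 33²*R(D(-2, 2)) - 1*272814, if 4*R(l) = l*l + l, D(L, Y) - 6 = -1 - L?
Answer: -257568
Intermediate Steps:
D(L, Y) = 5 - L (D(L, Y) = 6 + (-1 - L) = 5 - L)
R(l) = l/4 + l²/4 (R(l) = (l*l + l)/4 = (l² + l)/4 = (l + l²)/4 = l/4 + l²/4)
33²*R(D(-2, 2)) - 1*272814 = 33²*((5 - 1*(-2))*(1 + (5 - 1*(-2)))/4) - 1*272814 = 1089*((5 + 2)*(1 + (5 + 2))/4) - 272814 = 1089*((¼)*7*(1 + 7)) - 272814 = 1089*((¼)*7*8) - 272814 = 1089*14 - 272814 = 15246 - 272814 = -257568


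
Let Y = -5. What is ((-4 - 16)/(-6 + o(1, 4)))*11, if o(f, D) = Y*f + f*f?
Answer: 22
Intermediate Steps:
o(f, D) = f² - 5*f (o(f, D) = -5*f + f*f = -5*f + f² = f² - 5*f)
((-4 - 16)/(-6 + o(1, 4)))*11 = ((-4 - 16)/(-6 + 1*(-5 + 1)))*11 = -20/(-6 + 1*(-4))*11 = -20/(-6 - 4)*11 = -20/(-10)*11 = -20*(-⅒)*11 = 2*11 = 22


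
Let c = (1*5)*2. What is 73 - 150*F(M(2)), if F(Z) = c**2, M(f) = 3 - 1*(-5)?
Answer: -14927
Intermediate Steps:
M(f) = 8 (M(f) = 3 + 5 = 8)
c = 10 (c = 5*2 = 10)
F(Z) = 100 (F(Z) = 10**2 = 100)
73 - 150*F(M(2)) = 73 - 150*100 = 73 - 15000 = -14927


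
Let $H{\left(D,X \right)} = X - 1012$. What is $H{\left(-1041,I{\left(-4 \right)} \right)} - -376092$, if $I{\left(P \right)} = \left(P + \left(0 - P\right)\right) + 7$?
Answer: $375087$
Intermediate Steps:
$I{\left(P \right)} = 7$ ($I{\left(P \right)} = \left(P - P\right) + 7 = 0 + 7 = 7$)
$H{\left(D,X \right)} = -1012 + X$ ($H{\left(D,X \right)} = X - 1012 = -1012 + X$)
$H{\left(-1041,I{\left(-4 \right)} \right)} - -376092 = \left(-1012 + 7\right) - -376092 = -1005 + 376092 = 375087$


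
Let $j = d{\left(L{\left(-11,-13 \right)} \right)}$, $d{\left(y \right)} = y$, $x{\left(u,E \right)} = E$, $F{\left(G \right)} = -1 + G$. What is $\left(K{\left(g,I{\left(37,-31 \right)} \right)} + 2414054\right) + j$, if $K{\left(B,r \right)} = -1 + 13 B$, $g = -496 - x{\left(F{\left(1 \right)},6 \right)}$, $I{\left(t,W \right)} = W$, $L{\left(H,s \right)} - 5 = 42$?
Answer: $2407574$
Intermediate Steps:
$L{\left(H,s \right)} = 47$ ($L{\left(H,s \right)} = 5 + 42 = 47$)
$g = -502$ ($g = -496 - 6 = -502$)
$j = 47$
$\left(K{\left(g,I{\left(37,-31 \right)} \right)} + 2414054\right) + j = \left(\left(-1 + 13 \left(-502\right)\right) + 2414054\right) + 47 = \left(\left(-1 - 6526\right) + 2414054\right) + 47 = \left(-6527 + 2414054\right) + 47 = 2407527 + 47 = 2407574$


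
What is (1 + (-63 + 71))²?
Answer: 81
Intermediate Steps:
(1 + (-63 + 71))² = (1 + 8)² = 9² = 81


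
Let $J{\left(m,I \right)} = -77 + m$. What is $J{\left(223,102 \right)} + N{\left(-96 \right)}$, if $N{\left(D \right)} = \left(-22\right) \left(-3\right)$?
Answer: $212$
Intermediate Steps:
$N{\left(D \right)} = 66$
$J{\left(223,102 \right)} + N{\left(-96 \right)} = \left(-77 + 223\right) + 66 = 146 + 66 = 212$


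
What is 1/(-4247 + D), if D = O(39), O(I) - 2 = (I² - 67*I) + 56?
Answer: -1/5281 ≈ -0.00018936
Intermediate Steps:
O(I) = 58 + I² - 67*I (O(I) = 2 + ((I² - 67*I) + 56) = 2 + (56 + I² - 67*I) = 58 + I² - 67*I)
D = -1034 (D = 58 + 39² - 67*39 = 58 + 1521 - 2613 = -1034)
1/(-4247 + D) = 1/(-4247 - 1034) = 1/(-5281) = -1/5281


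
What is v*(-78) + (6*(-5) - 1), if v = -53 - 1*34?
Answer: 6755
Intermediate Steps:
v = -87 (v = -53 - 34 = -87)
v*(-78) + (6*(-5) - 1) = -87*(-78) + (6*(-5) - 1) = 6786 + (-30 - 1) = 6786 - 31 = 6755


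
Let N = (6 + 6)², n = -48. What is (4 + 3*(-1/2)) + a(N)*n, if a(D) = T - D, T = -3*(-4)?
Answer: 12677/2 ≈ 6338.5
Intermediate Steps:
T = 12
N = 144 (N = 12² = 144)
a(D) = 12 - D
(4 + 3*(-1/2)) + a(N)*n = (4 + 3*(-1/2)) + (12 - 1*144)*(-48) = (4 + 3*(-1*½)) + (12 - 144)*(-48) = (4 + 3*(-½)) - 132*(-48) = (4 - 3/2) + 6336 = 5/2 + 6336 = 12677/2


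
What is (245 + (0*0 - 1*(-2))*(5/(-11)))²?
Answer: 7209225/121 ≈ 59580.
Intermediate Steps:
(245 + (0*0 - 1*(-2))*(5/(-11)))² = (245 + (0 + 2)*(5*(-1/11)))² = (245 + 2*(-5/11))² = (245 - 10/11)² = (2685/11)² = 7209225/121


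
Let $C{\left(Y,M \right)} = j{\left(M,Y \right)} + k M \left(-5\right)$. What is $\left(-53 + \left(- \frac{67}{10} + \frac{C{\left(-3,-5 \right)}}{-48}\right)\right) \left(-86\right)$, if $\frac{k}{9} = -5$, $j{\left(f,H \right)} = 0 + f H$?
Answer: $\frac{62909}{20} \approx 3145.4$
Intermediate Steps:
$j{\left(f,H \right)} = H f$ ($j{\left(f,H \right)} = 0 + H f = H f$)
$k = -45$ ($k = 9 \left(-5\right) = -45$)
$C{\left(Y,M \right)} = 225 M + M Y$ ($C{\left(Y,M \right)} = Y M + - 45 M \left(-5\right) = M Y + 225 M = 225 M + M Y$)
$\left(-53 + \left(- \frac{67}{10} + \frac{C{\left(-3,-5 \right)}}{-48}\right)\right) \left(-86\right) = \left(-53 - \left(\frac{67}{10} - \frac{\left(-5\right) \left(225 - 3\right)}{-48}\right)\right) \left(-86\right) = \left(-53 - \left(\frac{67}{10} - \left(-5\right) 222 \left(- \frac{1}{48}\right)\right)\right) \left(-86\right) = \left(-53 - - \frac{657}{40}\right) \left(-86\right) = \left(-53 + \left(- \frac{67}{10} + \frac{185}{8}\right)\right) \left(-86\right) = \left(-53 + \frac{657}{40}\right) \left(-86\right) = \left(- \frac{1463}{40}\right) \left(-86\right) = \frac{62909}{20}$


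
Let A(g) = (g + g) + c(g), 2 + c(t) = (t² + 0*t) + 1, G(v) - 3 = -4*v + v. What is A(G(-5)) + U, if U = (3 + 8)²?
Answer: 480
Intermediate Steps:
G(v) = 3 - 3*v (G(v) = 3 + (-4*v + v) = 3 - 3*v)
U = 121 (U = 11² = 121)
c(t) = -1 + t² (c(t) = -2 + ((t² + 0*t) + 1) = -2 + ((t² + 0) + 1) = -2 + (t² + 1) = -2 + (1 + t²) = -1 + t²)
A(g) = -1 + g² + 2*g (A(g) = (g + g) + (-1 + g²) = 2*g + (-1 + g²) = -1 + g² + 2*g)
A(G(-5)) + U = (-1 + (3 - 3*(-5))² + 2*(3 - 3*(-5))) + 121 = (-1 + (3 + 15)² + 2*(3 + 15)) + 121 = (-1 + 18² + 2*18) + 121 = (-1 + 324 + 36) + 121 = 359 + 121 = 480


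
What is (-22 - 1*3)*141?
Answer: -3525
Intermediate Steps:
(-22 - 1*3)*141 = (-22 - 3)*141 = -25*141 = -3525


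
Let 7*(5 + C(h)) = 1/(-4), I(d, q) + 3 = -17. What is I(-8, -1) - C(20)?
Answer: -419/28 ≈ -14.964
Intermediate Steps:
I(d, q) = -20 (I(d, q) = -3 - 17 = -20)
C(h) = -141/28 (C(h) = -5 + (⅐)/(-4) = -5 + (⅐)*(-¼) = -5 - 1/28 = -141/28)
I(-8, -1) - C(20) = -20 - 1*(-141/28) = -20 + 141/28 = -419/28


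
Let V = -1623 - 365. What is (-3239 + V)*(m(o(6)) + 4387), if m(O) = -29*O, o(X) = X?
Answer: -22021351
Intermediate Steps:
V = -1988
(-3239 + V)*(m(o(6)) + 4387) = (-3239 - 1988)*(-29*6 + 4387) = -5227*(-174 + 4387) = -5227*4213 = -22021351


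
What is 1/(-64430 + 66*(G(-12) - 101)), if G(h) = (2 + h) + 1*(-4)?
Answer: -1/72020 ≈ -1.3885e-5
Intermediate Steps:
G(h) = -2 + h (G(h) = (2 + h) - 4 = -2 + h)
1/(-64430 + 66*(G(-12) - 101)) = 1/(-64430 + 66*((-2 - 12) - 101)) = 1/(-64430 + 66*(-14 - 101)) = 1/(-64430 + 66*(-115)) = 1/(-64430 - 7590) = 1/(-72020) = -1/72020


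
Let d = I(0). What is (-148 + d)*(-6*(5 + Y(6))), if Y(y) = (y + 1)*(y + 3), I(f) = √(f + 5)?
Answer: 60384 - 408*√5 ≈ 59472.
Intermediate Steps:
I(f) = √(5 + f)
Y(y) = (1 + y)*(3 + y)
d = √5 (d = √(5 + 0) = √5 ≈ 2.2361)
(-148 + d)*(-6*(5 + Y(6))) = (-148 + √5)*(-6*(5 + (3 + 6² + 4*6))) = (-148 + √5)*(-6*(5 + (3 + 36 + 24))) = (-148 + √5)*(-6*(5 + 63)) = (-148 + √5)*(-6*68) = (-148 + √5)*(-408) = 60384 - 408*√5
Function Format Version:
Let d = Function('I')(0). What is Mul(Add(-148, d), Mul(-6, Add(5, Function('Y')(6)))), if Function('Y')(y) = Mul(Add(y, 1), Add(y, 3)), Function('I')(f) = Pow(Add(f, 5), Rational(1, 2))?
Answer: Add(60384, Mul(-408, Pow(5, Rational(1, 2)))) ≈ 59472.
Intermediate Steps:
Function('I')(f) = Pow(Add(5, f), Rational(1, 2))
Function('Y')(y) = Mul(Add(1, y), Add(3, y))
d = Pow(5, Rational(1, 2)) (d = Pow(Add(5, 0), Rational(1, 2)) = Pow(5, Rational(1, 2)) ≈ 2.2361)
Mul(Add(-148, d), Mul(-6, Add(5, Function('Y')(6)))) = Mul(Add(-148, Pow(5, Rational(1, 2))), Mul(-6, Add(5, Add(3, Pow(6, 2), Mul(4, 6))))) = Mul(Add(-148, Pow(5, Rational(1, 2))), Mul(-6, Add(5, Add(3, 36, 24)))) = Mul(Add(-148, Pow(5, Rational(1, 2))), Mul(-6, Add(5, 63))) = Mul(Add(-148, Pow(5, Rational(1, 2))), Mul(-6, 68)) = Mul(Add(-148, Pow(5, Rational(1, 2))), -408) = Add(60384, Mul(-408, Pow(5, Rational(1, 2))))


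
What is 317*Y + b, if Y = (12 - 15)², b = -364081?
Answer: -361228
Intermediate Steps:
Y = 9 (Y = (-3)² = 9)
317*Y + b = 317*9 - 364081 = 2853 - 364081 = -361228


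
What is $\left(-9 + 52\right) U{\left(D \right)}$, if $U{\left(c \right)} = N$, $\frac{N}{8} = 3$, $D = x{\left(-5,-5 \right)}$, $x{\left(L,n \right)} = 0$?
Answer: $1032$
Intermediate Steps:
$D = 0$
$N = 24$ ($N = 8 \cdot 3 = 24$)
$U{\left(c \right)} = 24$
$\left(-9 + 52\right) U{\left(D \right)} = \left(-9 + 52\right) 24 = 43 \cdot 24 = 1032$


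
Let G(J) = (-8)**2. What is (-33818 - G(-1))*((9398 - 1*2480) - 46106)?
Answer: 1327767816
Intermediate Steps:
G(J) = 64
(-33818 - G(-1))*((9398 - 1*2480) - 46106) = (-33818 - 1*64)*((9398 - 1*2480) - 46106) = (-33818 - 64)*((9398 - 2480) - 46106) = -33882*(6918 - 46106) = -33882*(-39188) = 1327767816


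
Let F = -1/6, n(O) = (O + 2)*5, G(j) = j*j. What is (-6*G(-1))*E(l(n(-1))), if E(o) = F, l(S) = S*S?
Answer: 1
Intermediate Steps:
G(j) = j²
n(O) = 10 + 5*O (n(O) = (2 + O)*5 = 10 + 5*O)
F = -⅙ (F = -1*⅙ = -⅙ ≈ -0.16667)
l(S) = S²
E(o) = -⅙
(-6*G(-1))*E(l(n(-1))) = -6*(-1)²*(-⅙) = -6*1*(-⅙) = -6*(-⅙) = 1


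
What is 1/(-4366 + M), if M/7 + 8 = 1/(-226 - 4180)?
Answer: -4406/19483339 ≈ -0.00022614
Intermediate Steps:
M = -246743/4406 (M = -56 + 7/(-226 - 4180) = -56 + 7/(-4406) = -56 + 7*(-1/4406) = -56 - 7/4406 = -246743/4406 ≈ -56.002)
1/(-4366 + M) = 1/(-4366 - 246743/4406) = 1/(-19483339/4406) = -4406/19483339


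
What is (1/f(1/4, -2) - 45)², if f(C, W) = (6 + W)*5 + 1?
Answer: 891136/441 ≈ 2020.7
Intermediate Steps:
f(C, W) = 31 + 5*W (f(C, W) = (30 + 5*W) + 1 = 31 + 5*W)
(1/f(1/4, -2) - 45)² = (1/(31 + 5*(-2)) - 45)² = (1/(31 - 10) - 45)² = (1/21 - 45)² = (-944/21)² = 891136/441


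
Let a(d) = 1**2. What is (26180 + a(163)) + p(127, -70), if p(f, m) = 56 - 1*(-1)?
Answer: 26238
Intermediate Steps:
a(d) = 1
p(f, m) = 57 (p(f, m) = 56 + 1 = 57)
(26180 + a(163)) + p(127, -70) = (26180 + 1) + 57 = 26181 + 57 = 26238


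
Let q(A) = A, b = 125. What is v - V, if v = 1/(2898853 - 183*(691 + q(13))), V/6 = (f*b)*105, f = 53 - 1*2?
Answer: -11125096841249/2770021 ≈ -4.0162e+6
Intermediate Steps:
f = 51 (f = 53 - 2 = 51)
V = 4016250 (V = 6*((51*125)*105) = 6*(6375*105) = 6*669375 = 4016250)
v = 1/2770021 (v = 1/(2898853 - 183*(691 + 13)) = 1/(2898853 - 183*704) = 1/(2898853 - 128832) = 1/2770021 ≈ 3.6101e-7)
v - V = 1/2770021 - 1*4016250 = 1/2770021 - 4016250 = -11125096841249/2770021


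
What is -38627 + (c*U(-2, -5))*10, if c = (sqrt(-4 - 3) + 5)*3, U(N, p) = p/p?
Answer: -38477 + 30*I*sqrt(7) ≈ -38477.0 + 79.373*I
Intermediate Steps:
U(N, p) = 1
c = 15 + 3*I*sqrt(7) (c = (sqrt(-7) + 5)*3 = (I*sqrt(7) + 5)*3 = (5 + I*sqrt(7))*3 = 15 + 3*I*sqrt(7) ≈ 15.0 + 7.9373*I)
-38627 + (c*U(-2, -5))*10 = -38627 + ((15 + 3*I*sqrt(7))*1)*10 = -38627 + (15 + 3*I*sqrt(7))*10 = -38627 + (150 + 30*I*sqrt(7)) = -38477 + 30*I*sqrt(7)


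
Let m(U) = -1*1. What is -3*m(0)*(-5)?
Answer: -15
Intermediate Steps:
m(U) = -1
-3*m(0)*(-5) = -3*(-1)*(-5) = 3*(-5) = -15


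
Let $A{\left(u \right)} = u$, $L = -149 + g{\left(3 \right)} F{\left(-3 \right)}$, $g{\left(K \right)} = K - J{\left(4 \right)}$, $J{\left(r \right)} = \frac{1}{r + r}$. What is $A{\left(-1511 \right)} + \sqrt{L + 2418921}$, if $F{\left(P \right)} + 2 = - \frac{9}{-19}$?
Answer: $-1511 + \frac{\sqrt{13970801726}}{76} \approx 44.239$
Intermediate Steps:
$J{\left(r \right)} = \frac{1}{2 r}$
$F{\left(P \right)} = - \frac{29}{19}$ ($F{\left(P \right)} = -2 - \frac{9}{-19} = -2 - - \frac{9}{19} = -2 + \frac{9}{19} = - \frac{29}{19}$)
$g{\left(K \right)} = - \frac{1}{8} + K$ ($g{\left(K \right)} = K - \frac{1}{2 \cdot 4} = K - \frac{1}{2} \cdot \frac{1}{4} = K - \frac{1}{8} = - \frac{1}{8} + K$)
$L = - \frac{23315}{152}$ ($L = -149 + \left(- \frac{1}{8} + 3\right) \left(- \frac{29}{19}\right) = -149 + \frac{23}{8} \left(- \frac{29}{19}\right) = -149 - \frac{667}{152} = - \frac{23315}{152} \approx -153.39$)
$A{\left(-1511 \right)} + \sqrt{L + 2418921} = -1511 + \sqrt{- \frac{23315}{152} + 2418921} = -1511 + \sqrt{\frac{367652677}{152}} = -1511 + \frac{\sqrt{13970801726}}{76}$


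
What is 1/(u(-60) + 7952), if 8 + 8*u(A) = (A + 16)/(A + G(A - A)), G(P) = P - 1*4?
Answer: 128/1017739 ≈ 0.00012577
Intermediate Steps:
G(P) = -4 + P (G(P) = P - 4 = -4 + P)
u(A) = -1 + (16 + A)/(8*(-4 + A)) (u(A) = -1 + ((A + 16)/(A + (-4 + (A - A))))/8 = -1 + ((16 + A)/(A + (-4 + 0)))/8 = -1 + ((16 + A)/(A - 4))/8 = -1 + ((16 + A)/(-4 + A))/8 = -1 + (16 + A)/(8*(-4 + A)))
1/(u(-60) + 7952) = 1/((48 - 7*(-60))/(8*(-4 - 60)) + 7952) = 1/((⅛)*(48 + 420)/(-64) + 7952) = 1/((⅛)*(-1/64)*468 + 7952) = 1/(-117/128 + 7952) = 1/(1017739/128) = 128/1017739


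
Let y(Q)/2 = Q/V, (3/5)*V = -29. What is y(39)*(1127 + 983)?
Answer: -98748/29 ≈ -3405.1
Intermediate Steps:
V = -145/3 (V = (5/3)*(-29) = -145/3 ≈ -48.333)
y(Q) = -6*Q/145 (y(Q) = 2*(Q/(-145/3)) = 2*(Q*(-3/145)) = 2*(-3*Q/145) = -6*Q/145)
y(39)*(1127 + 983) = (-6/145*39)*(1127 + 983) = -234/145*2110 = -98748/29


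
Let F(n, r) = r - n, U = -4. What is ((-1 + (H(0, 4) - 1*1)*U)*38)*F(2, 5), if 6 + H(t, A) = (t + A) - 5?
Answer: 3534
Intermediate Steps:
H(t, A) = -11 + A + t (H(t, A) = -6 + ((t + A) - 5) = -6 + ((A + t) - 5) = -6 + (-5 + A + t) = -11 + A + t)
((-1 + (H(0, 4) - 1*1)*U)*38)*F(2, 5) = ((-1 + ((-11 + 4 + 0) - 1*1)*(-4))*38)*(5 - 1*2) = ((-1 + (-7 - 1)*(-4))*38)*(5 - 2) = ((-1 - 8*(-4))*38)*3 = ((-1 + 32)*38)*3 = (31*38)*3 = 1178*3 = 3534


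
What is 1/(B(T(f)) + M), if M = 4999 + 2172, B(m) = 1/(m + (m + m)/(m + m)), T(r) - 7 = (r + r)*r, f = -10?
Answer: 208/1491569 ≈ 0.00013945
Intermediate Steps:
T(r) = 7 + 2*r² (T(r) = 7 + (r + r)*r = 7 + (2*r)*r = 7 + 2*r²)
B(m) = 1/(1 + m) (B(m) = 1/(m + (2*m)/((2*m))) = 1/(m + (2*m)*(1/(2*m))) = 1/(m + 1) = 1/(1 + m))
M = 7171
1/(B(T(f)) + M) = 1/(1/(1 + (7 + 2*(-10)²)) + 7171) = 1/(1/(1 + (7 + 2*100)) + 7171) = 1/(1/(1 + (7 + 200)) + 7171) = 1/(1/(1 + 207) + 7171) = 1/(1/208 + 7171) = 1/(1491569/208) = 208/1491569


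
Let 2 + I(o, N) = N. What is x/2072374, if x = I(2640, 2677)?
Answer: 2675/2072374 ≈ 0.0012908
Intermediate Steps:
I(o, N) = -2 + N
x = 2675 (x = -2 + 2677 = 2675)
x/2072374 = 2675/2072374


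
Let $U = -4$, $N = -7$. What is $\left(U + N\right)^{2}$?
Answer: $121$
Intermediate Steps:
$\left(U + N\right)^{2} = \left(-4 - 7\right)^{2} = \left(-11\right)^{2} = 121$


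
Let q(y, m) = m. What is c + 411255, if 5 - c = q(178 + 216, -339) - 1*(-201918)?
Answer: 209681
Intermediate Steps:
c = -201574 (c = 5 - (-339 - 1*(-201918)) = 5 - (-339 + 201918) = 5 - 1*201579 = 5 - 201579 = -201574)
c + 411255 = -201574 + 411255 = 209681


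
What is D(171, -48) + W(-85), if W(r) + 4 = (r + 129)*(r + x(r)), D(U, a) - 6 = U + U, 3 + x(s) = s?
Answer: -7268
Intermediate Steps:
x(s) = -3 + s
D(U, a) = 6 + 2*U (D(U, a) = 6 + (U + U) = 6 + 2*U)
W(r) = -4 + (-3 + 2*r)*(129 + r) (W(r) = -4 + (r + 129)*(r + (-3 + r)) = -4 + (129 + r)*(-3 + 2*r) = -4 + (-3 + 2*r)*(129 + r))
D(171, -48) + W(-85) = (6 + 2*171) + (-391 + 2*(-85)**2 + 255*(-85)) = (6 + 342) + (-391 + 2*7225 - 21675) = 348 + (-391 + 14450 - 21675) = 348 - 7616 = -7268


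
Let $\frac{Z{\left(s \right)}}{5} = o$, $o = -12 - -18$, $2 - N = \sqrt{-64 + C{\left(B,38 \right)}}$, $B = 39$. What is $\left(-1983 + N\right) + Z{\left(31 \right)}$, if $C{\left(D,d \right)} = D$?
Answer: $-1951 - 5 i \approx -1951.0 - 5.0 i$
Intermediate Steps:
$N = 2 - 5 i$ ($N = 2 - \sqrt{-64 + 39} = 2 - \sqrt{-25} = 2 - 5 i \approx 2.0 - 5.0 i$)
$o = 6$ ($o = -12 + 18 = 6$)
$Z{\left(s \right)} = 30$ ($Z{\left(s \right)} = 5 \cdot 6 = 30$)
$\left(-1983 + N\right) + Z{\left(31 \right)} = \left(-1983 + \left(2 - 5 i\right)\right) + 30 = \left(-1981 - 5 i\right) + 30 = -1951 - 5 i$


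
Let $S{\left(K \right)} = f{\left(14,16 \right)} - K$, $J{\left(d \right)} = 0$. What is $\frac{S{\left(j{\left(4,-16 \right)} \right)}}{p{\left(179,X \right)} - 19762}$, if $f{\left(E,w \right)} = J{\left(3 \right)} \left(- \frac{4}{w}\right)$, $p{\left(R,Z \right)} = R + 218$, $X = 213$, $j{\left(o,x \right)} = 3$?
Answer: $\frac{1}{6455} \approx 0.00015492$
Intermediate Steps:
$p{\left(R,Z \right)} = 218 + R$
$f{\left(E,w \right)} = 0$ ($f{\left(E,w \right)} = 0 \left(- \frac{4}{w}\right) = 0$)
$S{\left(K \right)} = - K$ ($S{\left(K \right)} = 0 - K = - K$)
$\frac{S{\left(j{\left(4,-16 \right)} \right)}}{p{\left(179,X \right)} - 19762} = \frac{\left(-1\right) 3}{\left(218 + 179\right) - 19762} = - \frac{3}{397 - 19762} = - \frac{3}{-19365} = \left(-3\right) \left(- \frac{1}{19365}\right) = \frac{1}{6455}$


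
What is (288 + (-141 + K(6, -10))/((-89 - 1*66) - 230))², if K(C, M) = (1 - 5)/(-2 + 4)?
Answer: 101868649/1225 ≈ 83158.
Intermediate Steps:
K(C, M) = -2 (K(C, M) = -4/2 = -4*½ = -2)
(288 + (-141 + K(6, -10))/((-89 - 1*66) - 230))² = (288 + (-141 - 2)/((-89 - 1*66) - 230))² = (288 - 143/((-89 - 66) - 230))² = (288 - 143/(-155 - 230))² = (288 - 143/(-385))² = (288 - 143*(-1/385))² = (288 + 13/35)² = (10093/35)² = 101868649/1225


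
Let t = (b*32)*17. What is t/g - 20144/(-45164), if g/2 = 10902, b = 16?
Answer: 52020452/61547241 ≈ 0.84521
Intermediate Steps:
t = 8704 (t = (16*32)*17 = 512*17 = 8704)
g = 21804 (g = 2*10902 = 21804)
t/g - 20144/(-45164) = 8704/21804 - 20144/(-45164) = 8704*(1/21804) - 20144*(-1/45164) = 2176/5451 + 5036/11291 = 52020452/61547241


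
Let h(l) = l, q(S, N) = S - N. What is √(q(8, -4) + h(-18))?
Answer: I*√6 ≈ 2.4495*I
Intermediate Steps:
√(q(8, -4) + h(-18)) = √((8 - 1*(-4)) - 18) = √((8 + 4) - 18) = √(12 - 18) = √(-6) = I*√6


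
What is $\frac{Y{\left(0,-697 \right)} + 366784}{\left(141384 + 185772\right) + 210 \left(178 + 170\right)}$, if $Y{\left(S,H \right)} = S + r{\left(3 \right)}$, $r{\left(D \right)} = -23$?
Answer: $\frac{366761}{400236} \approx 0.91636$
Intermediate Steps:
$Y{\left(S,H \right)} = -23 + S$ ($Y{\left(S,H \right)} = S - 23 = -23 + S$)
$\frac{Y{\left(0,-697 \right)} + 366784}{\left(141384 + 185772\right) + 210 \left(178 + 170\right)} = \frac{\left(-23 + 0\right) + 366784}{\left(141384 + 185772\right) + 210 \left(178 + 170\right)} = \frac{-23 + 366784}{327156 + 210 \cdot 348} = \frac{366761}{327156 + 73080} = \frac{366761}{400236}$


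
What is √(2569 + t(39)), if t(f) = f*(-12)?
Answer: √2101 ≈ 45.837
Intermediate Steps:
t(f) = -12*f
√(2569 + t(39)) = √(2569 - 12*39) = √(2569 - 468) = √2101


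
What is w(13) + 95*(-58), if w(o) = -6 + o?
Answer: -5503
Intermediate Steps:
w(13) + 95*(-58) = (-6 + 13) + 95*(-58) = 7 - 5510 = -5503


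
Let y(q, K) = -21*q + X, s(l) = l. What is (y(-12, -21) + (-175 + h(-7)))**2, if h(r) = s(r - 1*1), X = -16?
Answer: 2809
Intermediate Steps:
h(r) = -1 + r (h(r) = r - 1*1 = r - 1 = -1 + r)
y(q, K) = -16 - 21*q (y(q, K) = -21*q - 16 = -16 - 21*q)
(y(-12, -21) + (-175 + h(-7)))**2 = ((-16 - 21*(-12)) + (-175 + (-1 - 7)))**2 = ((-16 + 252) + (-175 - 8))**2 = (236 - 183)**2 = 53**2 = 2809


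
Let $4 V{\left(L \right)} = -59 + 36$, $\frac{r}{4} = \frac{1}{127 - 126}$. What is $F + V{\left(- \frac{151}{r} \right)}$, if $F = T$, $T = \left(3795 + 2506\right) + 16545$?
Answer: $\frac{91361}{4} \approx 22840.0$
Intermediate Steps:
$r = 4$ ($r = \frac{4}{127 - 126} = \frac{4}{1} = 4 \cdot 1 = 4$)
$V{\left(L \right)} = - \frac{23}{4}$ ($V{\left(L \right)} = \frac{-59 + 36}{4} = \frac{1}{4} \left(-23\right) = - \frac{23}{4}$)
$T = 22846$ ($T = 6301 + 16545 = 22846$)
$F = 22846$
$F + V{\left(- \frac{151}{r} \right)} = 22846 - \frac{23}{4} = \frac{91361}{4}$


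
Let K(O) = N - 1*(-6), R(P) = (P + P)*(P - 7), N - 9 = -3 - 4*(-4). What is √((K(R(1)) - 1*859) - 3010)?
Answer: I*√3841 ≈ 61.976*I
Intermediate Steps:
N = 22 (N = 9 + (-3 - 4*(-4)) = 9 + (-3 + 16) = 9 + 13 = 22)
R(P) = 2*P*(-7 + P) (R(P) = (2*P)*(-7 + P) = 2*P*(-7 + P))
K(O) = 28 (K(O) = 22 - 1*(-6) = 22 + 6 = 28)
√((K(R(1)) - 1*859) - 3010) = √((28 - 1*859) - 3010) = √((28 - 859) - 3010) = √(-831 - 3010) = √(-3841) = I*√3841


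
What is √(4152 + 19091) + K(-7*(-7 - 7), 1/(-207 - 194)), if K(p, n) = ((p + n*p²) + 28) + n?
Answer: 40921/401 + √23243 ≈ 254.50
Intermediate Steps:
K(p, n) = 28 + n + p + n*p² (K(p, n) = (28 + p + n*p²) + n = 28 + n + p + n*p²)
√(4152 + 19091) + K(-7*(-7 - 7), 1/(-207 - 194)) = √(4152 + 19091) + (28 + 1/(-207 - 194) - 7*(-7 - 7) + (-7*(-7 - 7))²/(-207 - 194)) = √23243 + (28 + 1/(-401) - 7*(-14) + (-7*(-14))²/(-401)) = √23243 + (28 - 1/401 + 98 - 1/401*98²) = √23243 + (28 - 1/401 + 98 - 1/401*9604) = √23243 + (28 - 1/401 + 98 - 9604/401) = √23243 + 40921/401 = 40921/401 + √23243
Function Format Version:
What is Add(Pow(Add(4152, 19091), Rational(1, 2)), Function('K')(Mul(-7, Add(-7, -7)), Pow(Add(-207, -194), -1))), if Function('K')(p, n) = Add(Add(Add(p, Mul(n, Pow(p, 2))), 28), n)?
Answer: Add(Rational(40921, 401), Pow(23243, Rational(1, 2))) ≈ 254.50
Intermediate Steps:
Function('K')(p, n) = Add(28, n, p, Mul(n, Pow(p, 2))) (Function('K')(p, n) = Add(Add(28, p, Mul(n, Pow(p, 2))), n) = Add(28, n, p, Mul(n, Pow(p, 2))))
Add(Pow(Add(4152, 19091), Rational(1, 2)), Function('K')(Mul(-7, Add(-7, -7)), Pow(Add(-207, -194), -1))) = Add(Pow(Add(4152, 19091), Rational(1, 2)), Add(28, Pow(Add(-207, -194), -1), Mul(-7, Add(-7, -7)), Mul(Pow(Add(-207, -194), -1), Pow(Mul(-7, Add(-7, -7)), 2)))) = Add(Pow(23243, Rational(1, 2)), Add(28, Pow(-401, -1), Mul(-7, -14), Mul(Pow(-401, -1), Pow(Mul(-7, -14), 2)))) = Add(Pow(23243, Rational(1, 2)), Add(28, Rational(-1, 401), 98, Mul(Rational(-1, 401), Pow(98, 2)))) = Add(Pow(23243, Rational(1, 2)), Add(28, Rational(-1, 401), 98, Mul(Rational(-1, 401), 9604))) = Add(Pow(23243, Rational(1, 2)), Add(28, Rational(-1, 401), 98, Rational(-9604, 401))) = Add(Pow(23243, Rational(1, 2)), Rational(40921, 401)) = Add(Rational(40921, 401), Pow(23243, Rational(1, 2)))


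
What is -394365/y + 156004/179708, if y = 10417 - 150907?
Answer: 1546459123/420786282 ≈ 3.6752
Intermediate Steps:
y = -140490
-394365/y + 156004/179708 = -394365/(-140490) + 156004/179708 = -394365*(-1/140490) + 156004*(1/179708) = 26291/9366 + 39001/44927 = 1546459123/420786282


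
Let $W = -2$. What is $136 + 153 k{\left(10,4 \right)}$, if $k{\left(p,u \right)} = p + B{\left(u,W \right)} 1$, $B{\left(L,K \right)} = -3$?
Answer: $1207$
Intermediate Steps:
$k{\left(p,u \right)} = -3 + p$ ($k{\left(p,u \right)} = p - 3 = -3 + p$)
$136 + 153 k{\left(10,4 \right)} = 136 + 153 \left(-3 + 10\right) = 136 + 153 \cdot 7 = 136 + 1071 = 1207$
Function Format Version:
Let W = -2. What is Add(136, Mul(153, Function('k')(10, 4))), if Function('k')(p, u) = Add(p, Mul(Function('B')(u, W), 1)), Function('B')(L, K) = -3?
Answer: 1207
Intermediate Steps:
Function('k')(p, u) = Add(-3, p) (Function('k')(p, u) = Add(p, Mul(-3, 1)) = Add(p, -3) = Add(-3, p))
Add(136, Mul(153, Function('k')(10, 4))) = Add(136, Mul(153, Add(-3, 10))) = Add(136, Mul(153, 7)) = Add(136, 1071) = 1207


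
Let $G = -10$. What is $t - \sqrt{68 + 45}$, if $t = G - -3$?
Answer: $-7 - \sqrt{113} \approx -17.63$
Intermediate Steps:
$t = -7$ ($t = -10 - -3 = -10 + 3 = -7$)
$t - \sqrt{68 + 45} = -7 - \sqrt{68 + 45} = -7 - \sqrt{113}$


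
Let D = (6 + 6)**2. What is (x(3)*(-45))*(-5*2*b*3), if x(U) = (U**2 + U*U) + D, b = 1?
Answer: 218700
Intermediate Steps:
D = 144 (D = 12**2 = 144)
x(U) = 144 + 2*U**2 (x(U) = (U**2 + U*U) + 144 = (U**2 + U**2) + 144 = 2*U**2 + 144 = 144 + 2*U**2)
(x(3)*(-45))*(-5*2*b*3) = ((144 + 2*3**2)*(-45))*(-5*2*1*3) = ((144 + 2*9)*(-45))*(-10*3) = ((144 + 18)*(-45))*(-5*6) = (162*(-45))*(-30) = -7290*(-30) = 218700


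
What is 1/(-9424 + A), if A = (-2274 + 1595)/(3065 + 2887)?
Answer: -5952/56092327 ≈ -0.00010611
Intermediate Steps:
A = -679/5952 ≈ -0.11408
1/(-9424 + A) = 1/(-9424 - 679/5952) = 1/(-56092327/5952) = -5952/56092327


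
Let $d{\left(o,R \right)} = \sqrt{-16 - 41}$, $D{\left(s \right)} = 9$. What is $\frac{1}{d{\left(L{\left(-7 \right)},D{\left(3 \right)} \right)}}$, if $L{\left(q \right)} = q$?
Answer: $- \frac{i \sqrt{57}}{57} \approx - 0.13245 i$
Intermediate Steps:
$d{\left(o,R \right)} = i \sqrt{57}$ ($d{\left(o,R \right)} = \sqrt{-57} = i \sqrt{57}$)
$\frac{1}{d{\left(L{\left(-7 \right)},D{\left(3 \right)} \right)}} = \frac{1}{i \sqrt{57}} = - \frac{i \sqrt{57}}{57}$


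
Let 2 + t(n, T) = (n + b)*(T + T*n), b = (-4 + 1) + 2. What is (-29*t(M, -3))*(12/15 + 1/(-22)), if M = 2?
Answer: 2407/10 ≈ 240.70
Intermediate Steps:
b = -1 (b = -3 + 2 = -1)
t(n, T) = -2 + (-1 + n)*(T + T*n) (t(n, T) = -2 + (n - 1)*(T + T*n) = -2 + (-1 + n)*(T + T*n))
(-29*t(M, -3))*(12/15 + 1/(-22)) = (-29*(-2 - 1*(-3) - 3*2²))*(12/15 + 1/(-22)) = (-29*(-2 + 3 - 3*4))*(12*(1/15) + 1*(-1/22)) = (-29*(-2 + 3 - 12))*(⅘ - 1/22) = -29*(-11)*(83/110) = 319*(83/110) = 2407/10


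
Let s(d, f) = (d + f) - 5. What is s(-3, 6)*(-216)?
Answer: 432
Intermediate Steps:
s(d, f) = -5 + d + f
s(-3, 6)*(-216) = (-5 - 3 + 6)*(-216) = -2*(-216) = 432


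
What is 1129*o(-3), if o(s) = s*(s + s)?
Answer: 20322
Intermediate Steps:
o(s) = 2*s**2 (o(s) = s*(2*s) = 2*s**2)
1129*o(-3) = 1129*(2*(-3)**2) = 1129*(2*9) = 1129*18 = 20322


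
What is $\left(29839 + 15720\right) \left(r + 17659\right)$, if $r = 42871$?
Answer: $2757686270$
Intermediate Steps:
$\left(29839 + 15720\right) \left(r + 17659\right) = \left(29839 + 15720\right) \left(42871 + 17659\right) = 45559 \cdot 60530 = 2757686270$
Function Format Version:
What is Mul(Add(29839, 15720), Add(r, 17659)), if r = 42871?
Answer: 2757686270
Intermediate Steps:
Mul(Add(29839, 15720), Add(r, 17659)) = Mul(Add(29839, 15720), Add(42871, 17659)) = Mul(45559, 60530) = 2757686270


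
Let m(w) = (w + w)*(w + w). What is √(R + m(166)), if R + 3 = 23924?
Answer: 3*√14905 ≈ 366.26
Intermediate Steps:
m(w) = 4*w² (m(w) = (2*w)*(2*w) = 4*w²)
R = 23921 (R = -3 + 23924 = 23921)
√(R + m(166)) = √(23921 + 4*166²) = √(23921 + 4*27556) = √(23921 + 110224) = √134145 = 3*√14905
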